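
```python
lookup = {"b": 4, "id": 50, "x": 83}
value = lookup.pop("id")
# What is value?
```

Answer: 50

Derivation:
Trace (tracking value):
lookup = {'b': 4, 'id': 50, 'x': 83}  # -> lookup = {'b': 4, 'id': 50, 'x': 83}
value = lookup.pop('id')  # -> value = 50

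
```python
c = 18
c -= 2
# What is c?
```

Trace (tracking c):
c = 18  # -> c = 18
c -= 2  # -> c = 16

Answer: 16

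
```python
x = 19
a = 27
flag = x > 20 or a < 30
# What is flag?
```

Trace (tracking flag):
x = 19  # -> x = 19
a = 27  # -> a = 27
flag = x > 20 or a < 30  # -> flag = True

Answer: True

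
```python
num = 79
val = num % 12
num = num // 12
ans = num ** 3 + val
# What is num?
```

Answer: 6

Derivation:
Trace (tracking num):
num = 79  # -> num = 79
val = num % 12  # -> val = 7
num = num // 12  # -> num = 6
ans = num ** 3 + val  # -> ans = 223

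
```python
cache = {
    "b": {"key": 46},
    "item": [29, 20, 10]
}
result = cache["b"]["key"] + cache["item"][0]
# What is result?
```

Trace (tracking result):
cache = {'b': {'key': 46}, 'item': [29, 20, 10]}  # -> cache = {'b': {'key': 46}, 'item': [29, 20, 10]}
result = cache['b']['key'] + cache['item'][0]  # -> result = 75

Answer: 75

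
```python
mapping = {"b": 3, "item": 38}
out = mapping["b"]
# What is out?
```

Answer: 3

Derivation:
Trace (tracking out):
mapping = {'b': 3, 'item': 38}  # -> mapping = {'b': 3, 'item': 38}
out = mapping['b']  # -> out = 3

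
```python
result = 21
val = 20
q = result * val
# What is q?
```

Answer: 420

Derivation:
Trace (tracking q):
result = 21  # -> result = 21
val = 20  # -> val = 20
q = result * val  # -> q = 420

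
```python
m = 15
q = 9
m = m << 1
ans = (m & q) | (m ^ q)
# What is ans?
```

Trace (tracking ans):
m = 15  # -> m = 15
q = 9  # -> q = 9
m = m << 1  # -> m = 30
ans = m & q | m ^ q  # -> ans = 31

Answer: 31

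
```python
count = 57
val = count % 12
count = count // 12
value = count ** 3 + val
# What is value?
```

Answer: 73

Derivation:
Trace (tracking value):
count = 57  # -> count = 57
val = count % 12  # -> val = 9
count = count // 12  # -> count = 4
value = count ** 3 + val  # -> value = 73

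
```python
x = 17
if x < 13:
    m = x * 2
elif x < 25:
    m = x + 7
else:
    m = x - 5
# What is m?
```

Trace (tracking m):
x = 17  # -> x = 17
if x < 13:  # condition is False
elif x < 25:  # condition is True
    m = x + 7  # -> m = 24

Answer: 24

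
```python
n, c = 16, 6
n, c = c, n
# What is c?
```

Answer: 16

Derivation:
Trace (tracking c):
n, c = (16, 6)  # -> n = 16, c = 6
n, c = (c, n)  # -> n = 6, c = 16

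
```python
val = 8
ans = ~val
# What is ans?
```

Trace (tracking ans):
val = 8  # -> val = 8
ans = ~val  # -> ans = -9

Answer: -9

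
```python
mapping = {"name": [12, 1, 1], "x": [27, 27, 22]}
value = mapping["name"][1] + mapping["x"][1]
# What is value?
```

Trace (tracking value):
mapping = {'name': [12, 1, 1], 'x': [27, 27, 22]}  # -> mapping = {'name': [12, 1, 1], 'x': [27, 27, 22]}
value = mapping['name'][1] + mapping['x'][1]  # -> value = 28

Answer: 28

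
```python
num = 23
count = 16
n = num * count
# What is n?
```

Trace (tracking n):
num = 23  # -> num = 23
count = 16  # -> count = 16
n = num * count  # -> n = 368

Answer: 368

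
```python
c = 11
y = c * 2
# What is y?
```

Answer: 22

Derivation:
Trace (tracking y):
c = 11  # -> c = 11
y = c * 2  # -> y = 22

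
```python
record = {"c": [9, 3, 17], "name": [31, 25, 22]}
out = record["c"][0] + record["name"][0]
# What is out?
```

Answer: 40

Derivation:
Trace (tracking out):
record = {'c': [9, 3, 17], 'name': [31, 25, 22]}  # -> record = {'c': [9, 3, 17], 'name': [31, 25, 22]}
out = record['c'][0] + record['name'][0]  # -> out = 40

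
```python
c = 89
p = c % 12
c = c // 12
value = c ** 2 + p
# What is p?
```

Trace (tracking p):
c = 89  # -> c = 89
p = c % 12  # -> p = 5
c = c // 12  # -> c = 7
value = c ** 2 + p  # -> value = 54

Answer: 5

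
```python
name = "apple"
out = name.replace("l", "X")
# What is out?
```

Trace (tracking out):
name = 'apple'  # -> name = 'apple'
out = name.replace('l', 'X')  # -> out = 'appXe'

Answer: 'appXe'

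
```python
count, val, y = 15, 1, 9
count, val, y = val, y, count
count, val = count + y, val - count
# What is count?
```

Trace (tracking count):
count, val, y = (15, 1, 9)  # -> count = 15, val = 1, y = 9
count, val, y = (val, y, count)  # -> count = 1, val = 9, y = 15
count, val = (count + y, val - count)  # -> count = 16, val = 8

Answer: 16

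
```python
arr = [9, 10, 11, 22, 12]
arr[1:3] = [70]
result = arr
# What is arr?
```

Trace (tracking arr):
arr = [9, 10, 11, 22, 12]  # -> arr = [9, 10, 11, 22, 12]
arr[1:3] = [70]  # -> arr = [9, 70, 22, 12]
result = arr  # -> result = [9, 70, 22, 12]

Answer: [9, 70, 22, 12]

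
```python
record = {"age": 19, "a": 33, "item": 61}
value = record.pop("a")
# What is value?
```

Answer: 33

Derivation:
Trace (tracking value):
record = {'age': 19, 'a': 33, 'item': 61}  # -> record = {'age': 19, 'a': 33, 'item': 61}
value = record.pop('a')  # -> value = 33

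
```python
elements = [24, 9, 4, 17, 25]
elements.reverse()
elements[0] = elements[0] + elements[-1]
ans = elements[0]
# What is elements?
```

Answer: [49, 17, 4, 9, 24]

Derivation:
Trace (tracking elements):
elements = [24, 9, 4, 17, 25]  # -> elements = [24, 9, 4, 17, 25]
elements.reverse()  # -> elements = [25, 17, 4, 9, 24]
elements[0] = elements[0] + elements[-1]  # -> elements = [49, 17, 4, 9, 24]
ans = elements[0]  # -> ans = 49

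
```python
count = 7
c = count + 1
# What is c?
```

Trace (tracking c):
count = 7  # -> count = 7
c = count + 1  # -> c = 8

Answer: 8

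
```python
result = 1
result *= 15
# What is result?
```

Trace (tracking result):
result = 1  # -> result = 1
result *= 15  # -> result = 15

Answer: 15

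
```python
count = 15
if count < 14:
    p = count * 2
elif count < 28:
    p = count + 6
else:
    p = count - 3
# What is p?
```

Trace (tracking p):
count = 15  # -> count = 15
if count < 14:  # condition is False
elif count < 28:  # condition is True
    p = count + 6  # -> p = 21

Answer: 21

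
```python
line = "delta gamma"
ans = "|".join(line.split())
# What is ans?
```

Trace (tracking ans):
line = 'delta gamma'  # -> line = 'delta gamma'
ans = '|'.join(line.split())  # -> ans = 'delta|gamma'

Answer: 'delta|gamma'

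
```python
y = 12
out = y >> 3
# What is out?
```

Trace (tracking out):
y = 12  # -> y = 12
out = y >> 3  # -> out = 1

Answer: 1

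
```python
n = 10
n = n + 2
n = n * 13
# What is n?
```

Answer: 156

Derivation:
Trace (tracking n):
n = 10  # -> n = 10
n = n + 2  # -> n = 12
n = n * 13  # -> n = 156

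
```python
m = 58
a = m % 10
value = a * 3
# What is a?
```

Trace (tracking a):
m = 58  # -> m = 58
a = m % 10  # -> a = 8
value = a * 3  # -> value = 24

Answer: 8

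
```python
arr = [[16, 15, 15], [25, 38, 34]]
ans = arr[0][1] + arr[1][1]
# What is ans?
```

Answer: 53

Derivation:
Trace (tracking ans):
arr = [[16, 15, 15], [25, 38, 34]]  # -> arr = [[16, 15, 15], [25, 38, 34]]
ans = arr[0][1] + arr[1][1]  # -> ans = 53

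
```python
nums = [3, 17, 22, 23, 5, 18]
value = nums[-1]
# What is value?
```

Trace (tracking value):
nums = [3, 17, 22, 23, 5, 18]  # -> nums = [3, 17, 22, 23, 5, 18]
value = nums[-1]  # -> value = 18

Answer: 18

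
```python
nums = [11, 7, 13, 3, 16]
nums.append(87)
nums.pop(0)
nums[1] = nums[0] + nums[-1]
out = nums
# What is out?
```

Answer: [7, 94, 3, 16, 87]

Derivation:
Trace (tracking out):
nums = [11, 7, 13, 3, 16]  # -> nums = [11, 7, 13, 3, 16]
nums.append(87)  # -> nums = [11, 7, 13, 3, 16, 87]
nums.pop(0)  # -> nums = [7, 13, 3, 16, 87]
nums[1] = nums[0] + nums[-1]  # -> nums = [7, 94, 3, 16, 87]
out = nums  # -> out = [7, 94, 3, 16, 87]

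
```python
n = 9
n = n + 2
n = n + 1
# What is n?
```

Answer: 12

Derivation:
Trace (tracking n):
n = 9  # -> n = 9
n = n + 2  # -> n = 11
n = n + 1  # -> n = 12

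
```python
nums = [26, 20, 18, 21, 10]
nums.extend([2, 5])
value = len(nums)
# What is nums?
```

Answer: [26, 20, 18, 21, 10, 2, 5]

Derivation:
Trace (tracking nums):
nums = [26, 20, 18, 21, 10]  # -> nums = [26, 20, 18, 21, 10]
nums.extend([2, 5])  # -> nums = [26, 20, 18, 21, 10, 2, 5]
value = len(nums)  # -> value = 7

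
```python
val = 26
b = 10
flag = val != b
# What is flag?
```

Trace (tracking flag):
val = 26  # -> val = 26
b = 10  # -> b = 10
flag = val != b  # -> flag = True

Answer: True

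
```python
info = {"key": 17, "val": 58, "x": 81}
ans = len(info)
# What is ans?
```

Answer: 3

Derivation:
Trace (tracking ans):
info = {'key': 17, 'val': 58, 'x': 81}  # -> info = {'key': 17, 'val': 58, 'x': 81}
ans = len(info)  # -> ans = 3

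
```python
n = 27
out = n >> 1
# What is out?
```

Trace (tracking out):
n = 27  # -> n = 27
out = n >> 1  # -> out = 13

Answer: 13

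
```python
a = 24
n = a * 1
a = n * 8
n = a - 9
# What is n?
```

Answer: 183

Derivation:
Trace (tracking n):
a = 24  # -> a = 24
n = a * 1  # -> n = 24
a = n * 8  # -> a = 192
n = a - 9  # -> n = 183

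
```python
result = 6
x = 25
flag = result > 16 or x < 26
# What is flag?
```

Answer: True

Derivation:
Trace (tracking flag):
result = 6  # -> result = 6
x = 25  # -> x = 25
flag = result > 16 or x < 26  # -> flag = True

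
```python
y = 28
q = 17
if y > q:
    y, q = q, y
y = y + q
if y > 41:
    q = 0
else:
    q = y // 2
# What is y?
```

Trace (tracking y):
y = 28  # -> y = 28
q = 17  # -> q = 17
if y > q:  # condition is True
    y, q = (q, y)  # -> y = 17, q = 28
y = y + q  # -> y = 45
if y > 41:  # condition is True
    q = 0  # -> q = 0

Answer: 45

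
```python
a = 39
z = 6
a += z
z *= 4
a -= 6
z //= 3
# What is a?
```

Trace (tracking a):
a = 39  # -> a = 39
z = 6  # -> z = 6
a += z  # -> a = 45
z *= 4  # -> z = 24
a -= 6  # -> a = 39
z //= 3  # -> z = 8

Answer: 39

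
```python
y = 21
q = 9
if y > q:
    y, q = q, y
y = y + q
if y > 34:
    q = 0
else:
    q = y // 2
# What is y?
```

Answer: 30

Derivation:
Trace (tracking y):
y = 21  # -> y = 21
q = 9  # -> q = 9
if y > q:  # condition is True
    y, q = (q, y)  # -> y = 9, q = 21
y = y + q  # -> y = 30
if y > 34:  # condition is False
else:
    q = y // 2  # -> q = 15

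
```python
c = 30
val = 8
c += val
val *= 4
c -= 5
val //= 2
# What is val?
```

Answer: 16

Derivation:
Trace (tracking val):
c = 30  # -> c = 30
val = 8  # -> val = 8
c += val  # -> c = 38
val *= 4  # -> val = 32
c -= 5  # -> c = 33
val //= 2  # -> val = 16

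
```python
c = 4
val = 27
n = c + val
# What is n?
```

Answer: 31

Derivation:
Trace (tracking n):
c = 4  # -> c = 4
val = 27  # -> val = 27
n = c + val  # -> n = 31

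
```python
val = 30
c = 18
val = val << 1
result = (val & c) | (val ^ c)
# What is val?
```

Trace (tracking val):
val = 30  # -> val = 30
c = 18  # -> c = 18
val = val << 1  # -> val = 60
result = val & c | val ^ c  # -> result = 62

Answer: 60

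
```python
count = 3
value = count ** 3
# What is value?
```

Answer: 27

Derivation:
Trace (tracking value):
count = 3  # -> count = 3
value = count ** 3  # -> value = 27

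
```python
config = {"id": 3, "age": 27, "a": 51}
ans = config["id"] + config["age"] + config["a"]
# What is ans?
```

Trace (tracking ans):
config = {'id': 3, 'age': 27, 'a': 51}  # -> config = {'id': 3, 'age': 27, 'a': 51}
ans = config['id'] + config['age'] + config['a']  # -> ans = 81

Answer: 81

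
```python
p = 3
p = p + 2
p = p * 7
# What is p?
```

Answer: 35

Derivation:
Trace (tracking p):
p = 3  # -> p = 3
p = p + 2  # -> p = 5
p = p * 7  # -> p = 35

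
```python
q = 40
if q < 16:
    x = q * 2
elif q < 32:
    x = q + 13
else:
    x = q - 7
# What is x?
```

Trace (tracking x):
q = 40  # -> q = 40
if q < 16:  # condition is False
elif q < 32:  # condition is False
else:
    x = q - 7  # -> x = 33

Answer: 33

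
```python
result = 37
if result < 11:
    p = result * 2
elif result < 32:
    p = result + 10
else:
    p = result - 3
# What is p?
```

Trace (tracking p):
result = 37  # -> result = 37
if result < 11:  # condition is False
elif result < 32:  # condition is False
else:
    p = result - 3  # -> p = 34

Answer: 34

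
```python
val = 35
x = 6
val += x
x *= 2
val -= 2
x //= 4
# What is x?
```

Trace (tracking x):
val = 35  # -> val = 35
x = 6  # -> x = 6
val += x  # -> val = 41
x *= 2  # -> x = 12
val -= 2  # -> val = 39
x //= 4  # -> x = 3

Answer: 3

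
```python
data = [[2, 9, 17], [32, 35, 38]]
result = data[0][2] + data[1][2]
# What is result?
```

Answer: 55

Derivation:
Trace (tracking result):
data = [[2, 9, 17], [32, 35, 38]]  # -> data = [[2, 9, 17], [32, 35, 38]]
result = data[0][2] + data[1][2]  # -> result = 55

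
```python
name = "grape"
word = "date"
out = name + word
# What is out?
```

Answer: 'grapedate'

Derivation:
Trace (tracking out):
name = 'grape'  # -> name = 'grape'
word = 'date'  # -> word = 'date'
out = name + word  # -> out = 'grapedate'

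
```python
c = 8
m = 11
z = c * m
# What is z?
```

Trace (tracking z):
c = 8  # -> c = 8
m = 11  # -> m = 11
z = c * m  # -> z = 88

Answer: 88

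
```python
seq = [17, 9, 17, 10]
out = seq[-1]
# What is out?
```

Trace (tracking out):
seq = [17, 9, 17, 10]  # -> seq = [17, 9, 17, 10]
out = seq[-1]  # -> out = 10

Answer: 10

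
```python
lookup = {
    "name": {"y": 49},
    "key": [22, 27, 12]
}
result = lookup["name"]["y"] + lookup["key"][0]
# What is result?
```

Answer: 71

Derivation:
Trace (tracking result):
lookup = {'name': {'y': 49}, 'key': [22, 27, 12]}  # -> lookup = {'name': {'y': 49}, 'key': [22, 27, 12]}
result = lookup['name']['y'] + lookup['key'][0]  # -> result = 71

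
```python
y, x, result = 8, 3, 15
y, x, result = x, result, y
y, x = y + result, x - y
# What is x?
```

Answer: 12

Derivation:
Trace (tracking x):
y, x, result = (8, 3, 15)  # -> y = 8, x = 3, result = 15
y, x, result = (x, result, y)  # -> y = 3, x = 15, result = 8
y, x = (y + result, x - y)  # -> y = 11, x = 12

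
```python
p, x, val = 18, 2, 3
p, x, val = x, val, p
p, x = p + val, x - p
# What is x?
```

Answer: 1

Derivation:
Trace (tracking x):
p, x, val = (18, 2, 3)  # -> p = 18, x = 2, val = 3
p, x, val = (x, val, p)  # -> p = 2, x = 3, val = 18
p, x = (p + val, x - p)  # -> p = 20, x = 1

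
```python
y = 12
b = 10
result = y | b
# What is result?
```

Answer: 14

Derivation:
Trace (tracking result):
y = 12  # -> y = 12
b = 10  # -> b = 10
result = y | b  # -> result = 14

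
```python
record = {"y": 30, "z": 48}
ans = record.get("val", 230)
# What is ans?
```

Answer: 230

Derivation:
Trace (tracking ans):
record = {'y': 30, 'z': 48}  # -> record = {'y': 30, 'z': 48}
ans = record.get('val', 230)  # -> ans = 230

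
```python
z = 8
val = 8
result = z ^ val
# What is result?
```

Answer: 0

Derivation:
Trace (tracking result):
z = 8  # -> z = 8
val = 8  # -> val = 8
result = z ^ val  # -> result = 0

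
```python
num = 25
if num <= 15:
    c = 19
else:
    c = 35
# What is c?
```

Trace (tracking c):
num = 25  # -> num = 25
if num <= 15:  # condition is False
else:
    c = 35  # -> c = 35

Answer: 35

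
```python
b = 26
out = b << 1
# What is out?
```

Answer: 52

Derivation:
Trace (tracking out):
b = 26  # -> b = 26
out = b << 1  # -> out = 52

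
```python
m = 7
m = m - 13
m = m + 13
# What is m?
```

Trace (tracking m):
m = 7  # -> m = 7
m = m - 13  # -> m = -6
m = m + 13  # -> m = 7

Answer: 7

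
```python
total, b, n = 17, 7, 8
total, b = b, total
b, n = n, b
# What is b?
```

Trace (tracking b):
total, b, n = (17, 7, 8)  # -> total = 17, b = 7, n = 8
total, b = (b, total)  # -> total = 7, b = 17
b, n = (n, b)  # -> b = 8, n = 17

Answer: 8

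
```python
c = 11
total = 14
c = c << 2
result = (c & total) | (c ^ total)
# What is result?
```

Answer: 46

Derivation:
Trace (tracking result):
c = 11  # -> c = 11
total = 14  # -> total = 14
c = c << 2  # -> c = 44
result = c & total | c ^ total  # -> result = 46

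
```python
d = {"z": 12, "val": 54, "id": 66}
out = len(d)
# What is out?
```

Answer: 3

Derivation:
Trace (tracking out):
d = {'z': 12, 'val': 54, 'id': 66}  # -> d = {'z': 12, 'val': 54, 'id': 66}
out = len(d)  # -> out = 3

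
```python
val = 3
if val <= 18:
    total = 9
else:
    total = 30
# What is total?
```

Trace (tracking total):
val = 3  # -> val = 3
if val <= 18:  # condition is True
    total = 9  # -> total = 9

Answer: 9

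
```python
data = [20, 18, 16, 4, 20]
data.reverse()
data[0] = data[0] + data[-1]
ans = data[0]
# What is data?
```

Trace (tracking data):
data = [20, 18, 16, 4, 20]  # -> data = [20, 18, 16, 4, 20]
data.reverse()  # -> data = [20, 4, 16, 18, 20]
data[0] = data[0] + data[-1]  # -> data = [40, 4, 16, 18, 20]
ans = data[0]  # -> ans = 40

Answer: [40, 4, 16, 18, 20]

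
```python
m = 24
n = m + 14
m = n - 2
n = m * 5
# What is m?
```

Trace (tracking m):
m = 24  # -> m = 24
n = m + 14  # -> n = 38
m = n - 2  # -> m = 36
n = m * 5  # -> n = 180

Answer: 36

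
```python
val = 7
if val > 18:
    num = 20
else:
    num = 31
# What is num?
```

Answer: 31

Derivation:
Trace (tracking num):
val = 7  # -> val = 7
if val > 18:  # condition is False
else:
    num = 31  # -> num = 31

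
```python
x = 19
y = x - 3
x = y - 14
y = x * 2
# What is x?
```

Answer: 2

Derivation:
Trace (tracking x):
x = 19  # -> x = 19
y = x - 3  # -> y = 16
x = y - 14  # -> x = 2
y = x * 2  # -> y = 4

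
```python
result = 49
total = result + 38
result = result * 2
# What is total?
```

Trace (tracking total):
result = 49  # -> result = 49
total = result + 38  # -> total = 87
result = result * 2  # -> result = 98

Answer: 87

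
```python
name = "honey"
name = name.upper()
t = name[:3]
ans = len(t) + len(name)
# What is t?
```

Trace (tracking t):
name = 'honey'  # -> name = 'honey'
name = name.upper()  # -> name = 'HONEY'
t = name[:3]  # -> t = 'HON'
ans = len(t) + len(name)  # -> ans = 8

Answer: 'HON'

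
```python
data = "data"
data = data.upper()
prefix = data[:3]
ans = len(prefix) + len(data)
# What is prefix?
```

Trace (tracking prefix):
data = 'data'  # -> data = 'data'
data = data.upper()  # -> data = 'DATA'
prefix = data[:3]  # -> prefix = 'DAT'
ans = len(prefix) + len(data)  # -> ans = 7

Answer: 'DAT'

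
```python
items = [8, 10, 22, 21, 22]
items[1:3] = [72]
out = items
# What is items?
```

Trace (tracking items):
items = [8, 10, 22, 21, 22]  # -> items = [8, 10, 22, 21, 22]
items[1:3] = [72]  # -> items = [8, 72, 21, 22]
out = items  # -> out = [8, 72, 21, 22]

Answer: [8, 72, 21, 22]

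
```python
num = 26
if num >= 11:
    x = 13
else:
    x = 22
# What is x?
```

Trace (tracking x):
num = 26  # -> num = 26
if num >= 11:  # condition is True
    x = 13  # -> x = 13

Answer: 13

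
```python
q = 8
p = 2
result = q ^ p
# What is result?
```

Trace (tracking result):
q = 8  # -> q = 8
p = 2  # -> p = 2
result = q ^ p  # -> result = 10

Answer: 10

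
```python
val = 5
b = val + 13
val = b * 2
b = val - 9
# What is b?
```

Answer: 27

Derivation:
Trace (tracking b):
val = 5  # -> val = 5
b = val + 13  # -> b = 18
val = b * 2  # -> val = 36
b = val - 9  # -> b = 27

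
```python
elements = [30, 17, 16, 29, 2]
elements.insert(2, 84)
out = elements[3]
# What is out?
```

Answer: 16

Derivation:
Trace (tracking out):
elements = [30, 17, 16, 29, 2]  # -> elements = [30, 17, 16, 29, 2]
elements.insert(2, 84)  # -> elements = [30, 17, 84, 16, 29, 2]
out = elements[3]  # -> out = 16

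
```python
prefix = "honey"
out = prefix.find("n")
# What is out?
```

Answer: 2

Derivation:
Trace (tracking out):
prefix = 'honey'  # -> prefix = 'honey'
out = prefix.find('n')  # -> out = 2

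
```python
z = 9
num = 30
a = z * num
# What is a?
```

Answer: 270

Derivation:
Trace (tracking a):
z = 9  # -> z = 9
num = 30  # -> num = 30
a = z * num  # -> a = 270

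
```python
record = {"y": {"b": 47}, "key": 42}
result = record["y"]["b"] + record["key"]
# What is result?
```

Trace (tracking result):
record = {'y': {'b': 47}, 'key': 42}  # -> record = {'y': {'b': 47}, 'key': 42}
result = record['y']['b'] + record['key']  # -> result = 89

Answer: 89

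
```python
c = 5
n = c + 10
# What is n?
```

Answer: 15

Derivation:
Trace (tracking n):
c = 5  # -> c = 5
n = c + 10  # -> n = 15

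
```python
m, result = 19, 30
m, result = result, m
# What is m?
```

Trace (tracking m):
m, result = (19, 30)  # -> m = 19, result = 30
m, result = (result, m)  # -> m = 30, result = 19

Answer: 30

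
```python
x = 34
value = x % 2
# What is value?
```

Trace (tracking value):
x = 34  # -> x = 34
value = x % 2  # -> value = 0

Answer: 0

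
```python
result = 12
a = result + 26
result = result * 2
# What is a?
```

Answer: 38

Derivation:
Trace (tracking a):
result = 12  # -> result = 12
a = result + 26  # -> a = 38
result = result * 2  # -> result = 24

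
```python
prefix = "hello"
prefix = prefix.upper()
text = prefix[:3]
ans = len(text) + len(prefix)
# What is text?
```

Trace (tracking text):
prefix = 'hello'  # -> prefix = 'hello'
prefix = prefix.upper()  # -> prefix = 'HELLO'
text = prefix[:3]  # -> text = 'HEL'
ans = len(text) + len(prefix)  # -> ans = 8

Answer: 'HEL'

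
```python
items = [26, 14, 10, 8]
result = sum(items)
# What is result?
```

Answer: 58

Derivation:
Trace (tracking result):
items = [26, 14, 10, 8]  # -> items = [26, 14, 10, 8]
result = sum(items)  # -> result = 58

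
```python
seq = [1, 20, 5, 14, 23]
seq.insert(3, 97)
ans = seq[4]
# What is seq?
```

Trace (tracking seq):
seq = [1, 20, 5, 14, 23]  # -> seq = [1, 20, 5, 14, 23]
seq.insert(3, 97)  # -> seq = [1, 20, 5, 97, 14, 23]
ans = seq[4]  # -> ans = 14

Answer: [1, 20, 5, 97, 14, 23]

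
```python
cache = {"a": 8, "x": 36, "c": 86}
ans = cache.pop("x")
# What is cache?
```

Trace (tracking cache):
cache = {'a': 8, 'x': 36, 'c': 86}  # -> cache = {'a': 8, 'x': 36, 'c': 86}
ans = cache.pop('x')  # -> ans = 36

Answer: {'a': 8, 'c': 86}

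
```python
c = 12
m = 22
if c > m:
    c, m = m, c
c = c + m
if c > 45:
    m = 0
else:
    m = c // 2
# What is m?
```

Answer: 17

Derivation:
Trace (tracking m):
c = 12  # -> c = 12
m = 22  # -> m = 22
if c > m:  # condition is False
c = c + m  # -> c = 34
if c > 45:  # condition is False
else:
    m = c // 2  # -> m = 17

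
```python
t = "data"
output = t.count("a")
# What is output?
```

Answer: 2

Derivation:
Trace (tracking output):
t = 'data'  # -> t = 'data'
output = t.count('a')  # -> output = 2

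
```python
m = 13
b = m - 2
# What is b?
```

Answer: 11

Derivation:
Trace (tracking b):
m = 13  # -> m = 13
b = m - 2  # -> b = 11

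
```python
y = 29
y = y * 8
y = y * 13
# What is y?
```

Answer: 3016

Derivation:
Trace (tracking y):
y = 29  # -> y = 29
y = y * 8  # -> y = 232
y = y * 13  # -> y = 3016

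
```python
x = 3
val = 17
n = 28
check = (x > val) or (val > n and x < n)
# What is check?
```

Trace (tracking check):
x = 3  # -> x = 3
val = 17  # -> val = 17
n = 28  # -> n = 28
check = x > val or (val > n and x < n)  # -> check = False

Answer: False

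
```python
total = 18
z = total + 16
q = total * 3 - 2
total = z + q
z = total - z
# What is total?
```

Answer: 86

Derivation:
Trace (tracking total):
total = 18  # -> total = 18
z = total + 16  # -> z = 34
q = total * 3 - 2  # -> q = 52
total = z + q  # -> total = 86
z = total - z  # -> z = 52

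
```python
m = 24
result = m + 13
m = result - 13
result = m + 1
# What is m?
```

Answer: 24

Derivation:
Trace (tracking m):
m = 24  # -> m = 24
result = m + 13  # -> result = 37
m = result - 13  # -> m = 24
result = m + 1  # -> result = 25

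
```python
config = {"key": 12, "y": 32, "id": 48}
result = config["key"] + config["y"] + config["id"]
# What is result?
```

Trace (tracking result):
config = {'key': 12, 'y': 32, 'id': 48}  # -> config = {'key': 12, 'y': 32, 'id': 48}
result = config['key'] + config['y'] + config['id']  # -> result = 92

Answer: 92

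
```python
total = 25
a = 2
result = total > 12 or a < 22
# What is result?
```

Trace (tracking result):
total = 25  # -> total = 25
a = 2  # -> a = 2
result = total > 12 or a < 22  # -> result = True

Answer: True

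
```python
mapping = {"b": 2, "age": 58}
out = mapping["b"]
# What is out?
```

Answer: 2

Derivation:
Trace (tracking out):
mapping = {'b': 2, 'age': 58}  # -> mapping = {'b': 2, 'age': 58}
out = mapping['b']  # -> out = 2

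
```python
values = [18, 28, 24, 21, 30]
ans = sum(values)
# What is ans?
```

Answer: 121

Derivation:
Trace (tracking ans):
values = [18, 28, 24, 21, 30]  # -> values = [18, 28, 24, 21, 30]
ans = sum(values)  # -> ans = 121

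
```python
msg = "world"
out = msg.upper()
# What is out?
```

Answer: 'WORLD'

Derivation:
Trace (tracking out):
msg = 'world'  # -> msg = 'world'
out = msg.upper()  # -> out = 'WORLD'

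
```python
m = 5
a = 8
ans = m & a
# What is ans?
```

Trace (tracking ans):
m = 5  # -> m = 5
a = 8  # -> a = 8
ans = m & a  # -> ans = 0

Answer: 0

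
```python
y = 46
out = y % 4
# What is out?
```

Answer: 2

Derivation:
Trace (tracking out):
y = 46  # -> y = 46
out = y % 4  # -> out = 2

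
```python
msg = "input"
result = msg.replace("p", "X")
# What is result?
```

Answer: 'inXut'

Derivation:
Trace (tracking result):
msg = 'input'  # -> msg = 'input'
result = msg.replace('p', 'X')  # -> result = 'inXut'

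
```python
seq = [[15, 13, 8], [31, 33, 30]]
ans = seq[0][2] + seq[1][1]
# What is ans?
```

Answer: 41

Derivation:
Trace (tracking ans):
seq = [[15, 13, 8], [31, 33, 30]]  # -> seq = [[15, 13, 8], [31, 33, 30]]
ans = seq[0][2] + seq[1][1]  # -> ans = 41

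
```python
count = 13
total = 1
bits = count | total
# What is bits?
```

Trace (tracking bits):
count = 13  # -> count = 13
total = 1  # -> total = 1
bits = count | total  # -> bits = 13

Answer: 13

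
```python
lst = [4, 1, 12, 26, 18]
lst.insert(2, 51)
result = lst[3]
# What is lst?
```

Trace (tracking lst):
lst = [4, 1, 12, 26, 18]  # -> lst = [4, 1, 12, 26, 18]
lst.insert(2, 51)  # -> lst = [4, 1, 51, 12, 26, 18]
result = lst[3]  # -> result = 12

Answer: [4, 1, 51, 12, 26, 18]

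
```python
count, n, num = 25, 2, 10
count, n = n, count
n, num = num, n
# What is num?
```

Trace (tracking num):
count, n, num = (25, 2, 10)  # -> count = 25, n = 2, num = 10
count, n = (n, count)  # -> count = 2, n = 25
n, num = (num, n)  # -> n = 10, num = 25

Answer: 25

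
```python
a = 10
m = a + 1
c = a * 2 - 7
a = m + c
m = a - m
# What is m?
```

Trace (tracking m):
a = 10  # -> a = 10
m = a + 1  # -> m = 11
c = a * 2 - 7  # -> c = 13
a = m + c  # -> a = 24
m = a - m  # -> m = 13

Answer: 13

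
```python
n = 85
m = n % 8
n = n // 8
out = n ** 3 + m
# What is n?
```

Answer: 10

Derivation:
Trace (tracking n):
n = 85  # -> n = 85
m = n % 8  # -> m = 5
n = n // 8  # -> n = 10
out = n ** 3 + m  # -> out = 1005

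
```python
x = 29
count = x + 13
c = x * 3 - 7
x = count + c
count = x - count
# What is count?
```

Trace (tracking count):
x = 29  # -> x = 29
count = x + 13  # -> count = 42
c = x * 3 - 7  # -> c = 80
x = count + c  # -> x = 122
count = x - count  # -> count = 80

Answer: 80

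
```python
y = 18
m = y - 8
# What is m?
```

Answer: 10

Derivation:
Trace (tracking m):
y = 18  # -> y = 18
m = y - 8  # -> m = 10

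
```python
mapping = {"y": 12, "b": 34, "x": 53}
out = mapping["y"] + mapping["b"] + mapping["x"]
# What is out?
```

Answer: 99

Derivation:
Trace (tracking out):
mapping = {'y': 12, 'b': 34, 'x': 53}  # -> mapping = {'y': 12, 'b': 34, 'x': 53}
out = mapping['y'] + mapping['b'] + mapping['x']  # -> out = 99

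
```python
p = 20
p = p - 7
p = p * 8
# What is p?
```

Answer: 104

Derivation:
Trace (tracking p):
p = 20  # -> p = 20
p = p - 7  # -> p = 13
p = p * 8  # -> p = 104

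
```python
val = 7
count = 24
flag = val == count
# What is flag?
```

Trace (tracking flag):
val = 7  # -> val = 7
count = 24  # -> count = 24
flag = val == count  # -> flag = False

Answer: False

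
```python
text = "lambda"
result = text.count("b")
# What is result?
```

Answer: 1

Derivation:
Trace (tracking result):
text = 'lambda'  # -> text = 'lambda'
result = text.count('b')  # -> result = 1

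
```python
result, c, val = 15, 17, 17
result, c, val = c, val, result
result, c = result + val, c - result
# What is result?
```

Answer: 32

Derivation:
Trace (tracking result):
result, c, val = (15, 17, 17)  # -> result = 15, c = 17, val = 17
result, c, val = (c, val, result)  # -> result = 17, c = 17, val = 15
result, c = (result + val, c - result)  # -> result = 32, c = 0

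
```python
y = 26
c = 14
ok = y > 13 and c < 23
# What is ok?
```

Trace (tracking ok):
y = 26  # -> y = 26
c = 14  # -> c = 14
ok = y > 13 and c < 23  # -> ok = True

Answer: True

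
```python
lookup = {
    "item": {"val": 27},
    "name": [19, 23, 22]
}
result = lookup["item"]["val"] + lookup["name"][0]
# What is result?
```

Trace (tracking result):
lookup = {'item': {'val': 27}, 'name': [19, 23, 22]}  # -> lookup = {'item': {'val': 27}, 'name': [19, 23, 22]}
result = lookup['item']['val'] + lookup['name'][0]  # -> result = 46

Answer: 46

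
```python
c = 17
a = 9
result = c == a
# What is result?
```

Answer: False

Derivation:
Trace (tracking result):
c = 17  # -> c = 17
a = 9  # -> a = 9
result = c == a  # -> result = False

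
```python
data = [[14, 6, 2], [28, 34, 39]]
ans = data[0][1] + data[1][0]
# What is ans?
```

Trace (tracking ans):
data = [[14, 6, 2], [28, 34, 39]]  # -> data = [[14, 6, 2], [28, 34, 39]]
ans = data[0][1] + data[1][0]  # -> ans = 34

Answer: 34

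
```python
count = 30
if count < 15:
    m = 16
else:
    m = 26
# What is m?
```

Trace (tracking m):
count = 30  # -> count = 30
if count < 15:  # condition is False
else:
    m = 26  # -> m = 26

Answer: 26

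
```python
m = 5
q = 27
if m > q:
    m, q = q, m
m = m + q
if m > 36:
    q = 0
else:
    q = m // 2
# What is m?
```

Answer: 32

Derivation:
Trace (tracking m):
m = 5  # -> m = 5
q = 27  # -> q = 27
if m > q:  # condition is False
m = m + q  # -> m = 32
if m > 36:  # condition is False
else:
    q = m // 2  # -> q = 16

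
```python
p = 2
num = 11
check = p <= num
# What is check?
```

Trace (tracking check):
p = 2  # -> p = 2
num = 11  # -> num = 11
check = p <= num  # -> check = True

Answer: True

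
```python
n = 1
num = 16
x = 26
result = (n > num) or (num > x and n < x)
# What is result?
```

Trace (tracking result):
n = 1  # -> n = 1
num = 16  # -> num = 16
x = 26  # -> x = 26
result = n > num or (num > x and n < x)  # -> result = False

Answer: False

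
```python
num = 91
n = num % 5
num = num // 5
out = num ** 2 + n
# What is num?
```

Answer: 18

Derivation:
Trace (tracking num):
num = 91  # -> num = 91
n = num % 5  # -> n = 1
num = num // 5  # -> num = 18
out = num ** 2 + n  # -> out = 325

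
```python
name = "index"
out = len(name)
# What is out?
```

Answer: 5

Derivation:
Trace (tracking out):
name = 'index'  # -> name = 'index'
out = len(name)  # -> out = 5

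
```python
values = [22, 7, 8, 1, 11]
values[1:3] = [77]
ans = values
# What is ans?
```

Answer: [22, 77, 1, 11]

Derivation:
Trace (tracking ans):
values = [22, 7, 8, 1, 11]  # -> values = [22, 7, 8, 1, 11]
values[1:3] = [77]  # -> values = [22, 77, 1, 11]
ans = values  # -> ans = [22, 77, 1, 11]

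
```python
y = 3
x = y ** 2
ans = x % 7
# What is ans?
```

Answer: 2

Derivation:
Trace (tracking ans):
y = 3  # -> y = 3
x = y ** 2  # -> x = 9
ans = x % 7  # -> ans = 2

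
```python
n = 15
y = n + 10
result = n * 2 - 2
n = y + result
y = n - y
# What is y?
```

Trace (tracking y):
n = 15  # -> n = 15
y = n + 10  # -> y = 25
result = n * 2 - 2  # -> result = 28
n = y + result  # -> n = 53
y = n - y  # -> y = 28

Answer: 28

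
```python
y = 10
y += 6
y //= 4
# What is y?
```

Trace (tracking y):
y = 10  # -> y = 10
y += 6  # -> y = 16
y //= 4  # -> y = 4

Answer: 4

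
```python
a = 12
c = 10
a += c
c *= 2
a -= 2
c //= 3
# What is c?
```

Trace (tracking c):
a = 12  # -> a = 12
c = 10  # -> c = 10
a += c  # -> a = 22
c *= 2  # -> c = 20
a -= 2  # -> a = 20
c //= 3  # -> c = 6

Answer: 6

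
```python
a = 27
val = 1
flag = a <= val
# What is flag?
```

Answer: False

Derivation:
Trace (tracking flag):
a = 27  # -> a = 27
val = 1  # -> val = 1
flag = a <= val  # -> flag = False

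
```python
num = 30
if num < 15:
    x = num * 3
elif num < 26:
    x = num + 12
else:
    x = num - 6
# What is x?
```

Trace (tracking x):
num = 30  # -> num = 30
if num < 15:  # condition is False
elif num < 26:  # condition is False
else:
    x = num - 6  # -> x = 24

Answer: 24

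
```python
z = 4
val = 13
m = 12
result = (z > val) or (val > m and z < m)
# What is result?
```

Answer: True

Derivation:
Trace (tracking result):
z = 4  # -> z = 4
val = 13  # -> val = 13
m = 12  # -> m = 12
result = z > val or (val > m and z < m)  # -> result = True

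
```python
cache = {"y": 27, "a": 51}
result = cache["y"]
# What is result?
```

Answer: 27

Derivation:
Trace (tracking result):
cache = {'y': 27, 'a': 51}  # -> cache = {'y': 27, 'a': 51}
result = cache['y']  # -> result = 27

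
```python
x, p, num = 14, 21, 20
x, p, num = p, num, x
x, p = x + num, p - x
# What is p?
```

Answer: -1

Derivation:
Trace (tracking p):
x, p, num = (14, 21, 20)  # -> x = 14, p = 21, num = 20
x, p, num = (p, num, x)  # -> x = 21, p = 20, num = 14
x, p = (x + num, p - x)  # -> x = 35, p = -1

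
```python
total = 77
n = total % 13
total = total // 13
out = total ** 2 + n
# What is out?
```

Answer: 37

Derivation:
Trace (tracking out):
total = 77  # -> total = 77
n = total % 13  # -> n = 12
total = total // 13  # -> total = 5
out = total ** 2 + n  # -> out = 37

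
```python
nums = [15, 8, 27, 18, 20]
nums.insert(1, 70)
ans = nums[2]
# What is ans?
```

Trace (tracking ans):
nums = [15, 8, 27, 18, 20]  # -> nums = [15, 8, 27, 18, 20]
nums.insert(1, 70)  # -> nums = [15, 70, 8, 27, 18, 20]
ans = nums[2]  # -> ans = 8

Answer: 8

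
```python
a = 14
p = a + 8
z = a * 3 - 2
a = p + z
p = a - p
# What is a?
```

Answer: 62

Derivation:
Trace (tracking a):
a = 14  # -> a = 14
p = a + 8  # -> p = 22
z = a * 3 - 2  # -> z = 40
a = p + z  # -> a = 62
p = a - p  # -> p = 40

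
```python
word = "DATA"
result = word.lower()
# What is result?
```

Answer: 'data'

Derivation:
Trace (tracking result):
word = 'DATA'  # -> word = 'DATA'
result = word.lower()  # -> result = 'data'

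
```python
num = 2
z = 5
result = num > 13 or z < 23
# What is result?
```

Answer: True

Derivation:
Trace (tracking result):
num = 2  # -> num = 2
z = 5  # -> z = 5
result = num > 13 or z < 23  # -> result = True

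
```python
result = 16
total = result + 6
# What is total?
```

Trace (tracking total):
result = 16  # -> result = 16
total = result + 6  # -> total = 22

Answer: 22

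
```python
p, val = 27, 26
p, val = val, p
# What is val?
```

Answer: 27

Derivation:
Trace (tracking val):
p, val = (27, 26)  # -> p = 27, val = 26
p, val = (val, p)  # -> p = 26, val = 27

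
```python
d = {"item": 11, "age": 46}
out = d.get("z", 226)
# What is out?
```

Answer: 226

Derivation:
Trace (tracking out):
d = {'item': 11, 'age': 46}  # -> d = {'item': 11, 'age': 46}
out = d.get('z', 226)  # -> out = 226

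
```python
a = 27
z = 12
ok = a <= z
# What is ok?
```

Answer: False

Derivation:
Trace (tracking ok):
a = 27  # -> a = 27
z = 12  # -> z = 12
ok = a <= z  # -> ok = False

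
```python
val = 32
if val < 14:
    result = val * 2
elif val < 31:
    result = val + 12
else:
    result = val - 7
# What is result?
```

Answer: 25

Derivation:
Trace (tracking result):
val = 32  # -> val = 32
if val < 14:  # condition is False
elif val < 31:  # condition is False
else:
    result = val - 7  # -> result = 25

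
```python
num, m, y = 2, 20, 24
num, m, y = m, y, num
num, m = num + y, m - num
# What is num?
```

Answer: 22

Derivation:
Trace (tracking num):
num, m, y = (2, 20, 24)  # -> num = 2, m = 20, y = 24
num, m, y = (m, y, num)  # -> num = 20, m = 24, y = 2
num, m = (num + y, m - num)  # -> num = 22, m = 4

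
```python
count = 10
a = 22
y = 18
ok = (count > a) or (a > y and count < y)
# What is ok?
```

Answer: True

Derivation:
Trace (tracking ok):
count = 10  # -> count = 10
a = 22  # -> a = 22
y = 18  # -> y = 18
ok = count > a or (a > y and count < y)  # -> ok = True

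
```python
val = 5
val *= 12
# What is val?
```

Trace (tracking val):
val = 5  # -> val = 5
val *= 12  # -> val = 60

Answer: 60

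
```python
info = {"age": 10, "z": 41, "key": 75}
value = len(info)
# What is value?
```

Answer: 3

Derivation:
Trace (tracking value):
info = {'age': 10, 'z': 41, 'key': 75}  # -> info = {'age': 10, 'z': 41, 'key': 75}
value = len(info)  # -> value = 3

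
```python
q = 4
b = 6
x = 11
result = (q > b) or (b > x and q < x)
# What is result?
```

Trace (tracking result):
q = 4  # -> q = 4
b = 6  # -> b = 6
x = 11  # -> x = 11
result = q > b or (b > x and q < x)  # -> result = False

Answer: False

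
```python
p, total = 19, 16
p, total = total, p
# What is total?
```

Trace (tracking total):
p, total = (19, 16)  # -> p = 19, total = 16
p, total = (total, p)  # -> p = 16, total = 19

Answer: 19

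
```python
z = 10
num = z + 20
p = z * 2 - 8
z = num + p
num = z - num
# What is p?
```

Trace (tracking p):
z = 10  # -> z = 10
num = z + 20  # -> num = 30
p = z * 2 - 8  # -> p = 12
z = num + p  # -> z = 42
num = z - num  # -> num = 12

Answer: 12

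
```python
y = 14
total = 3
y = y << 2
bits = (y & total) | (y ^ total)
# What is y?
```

Answer: 56

Derivation:
Trace (tracking y):
y = 14  # -> y = 14
total = 3  # -> total = 3
y = y << 2  # -> y = 56
bits = y & total | y ^ total  # -> bits = 59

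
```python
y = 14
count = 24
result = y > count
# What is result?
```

Trace (tracking result):
y = 14  # -> y = 14
count = 24  # -> count = 24
result = y > count  # -> result = False

Answer: False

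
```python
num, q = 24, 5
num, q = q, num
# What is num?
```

Trace (tracking num):
num, q = (24, 5)  # -> num = 24, q = 5
num, q = (q, num)  # -> num = 5, q = 24

Answer: 5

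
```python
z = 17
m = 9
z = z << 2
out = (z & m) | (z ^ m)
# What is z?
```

Trace (tracking z):
z = 17  # -> z = 17
m = 9  # -> m = 9
z = z << 2  # -> z = 68
out = z & m | z ^ m  # -> out = 77

Answer: 68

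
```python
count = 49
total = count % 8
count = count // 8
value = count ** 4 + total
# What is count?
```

Trace (tracking count):
count = 49  # -> count = 49
total = count % 8  # -> total = 1
count = count // 8  # -> count = 6
value = count ** 4 + total  # -> value = 1297

Answer: 6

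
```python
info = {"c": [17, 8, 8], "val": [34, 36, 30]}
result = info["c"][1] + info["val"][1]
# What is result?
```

Answer: 44

Derivation:
Trace (tracking result):
info = {'c': [17, 8, 8], 'val': [34, 36, 30]}  # -> info = {'c': [17, 8, 8], 'val': [34, 36, 30]}
result = info['c'][1] + info['val'][1]  # -> result = 44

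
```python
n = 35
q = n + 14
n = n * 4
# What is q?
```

Answer: 49

Derivation:
Trace (tracking q):
n = 35  # -> n = 35
q = n + 14  # -> q = 49
n = n * 4  # -> n = 140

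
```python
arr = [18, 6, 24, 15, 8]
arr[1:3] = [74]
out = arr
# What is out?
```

Trace (tracking out):
arr = [18, 6, 24, 15, 8]  # -> arr = [18, 6, 24, 15, 8]
arr[1:3] = [74]  # -> arr = [18, 74, 15, 8]
out = arr  # -> out = [18, 74, 15, 8]

Answer: [18, 74, 15, 8]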